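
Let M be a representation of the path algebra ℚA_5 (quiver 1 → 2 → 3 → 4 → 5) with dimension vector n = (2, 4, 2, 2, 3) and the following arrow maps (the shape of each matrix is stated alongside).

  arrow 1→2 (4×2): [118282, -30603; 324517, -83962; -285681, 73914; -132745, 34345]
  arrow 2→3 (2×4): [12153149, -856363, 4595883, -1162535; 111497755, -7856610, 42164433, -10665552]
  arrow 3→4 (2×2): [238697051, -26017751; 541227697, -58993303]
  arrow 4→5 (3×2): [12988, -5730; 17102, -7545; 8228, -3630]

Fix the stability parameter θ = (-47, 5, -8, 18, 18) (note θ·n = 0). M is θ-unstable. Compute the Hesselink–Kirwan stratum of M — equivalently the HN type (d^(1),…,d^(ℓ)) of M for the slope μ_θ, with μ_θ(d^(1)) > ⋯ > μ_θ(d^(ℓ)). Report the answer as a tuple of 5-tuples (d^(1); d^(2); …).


Via rank(M_{q-1}∘⋯∘M_p): M ≅ I[1,4], I[1,5], I[2,2]^2, I[5,5]^2.
μ_θ-semistable layers: μ^(1)=18; μ^(2)=5; μ^(3)=-3/2; μ^(4)=-47

((0, 0, 0, 2, 3); (0, 2, 0, 0, 0); (0, 2, 2, 0, 0); (2, 0, 0, 0, 0))


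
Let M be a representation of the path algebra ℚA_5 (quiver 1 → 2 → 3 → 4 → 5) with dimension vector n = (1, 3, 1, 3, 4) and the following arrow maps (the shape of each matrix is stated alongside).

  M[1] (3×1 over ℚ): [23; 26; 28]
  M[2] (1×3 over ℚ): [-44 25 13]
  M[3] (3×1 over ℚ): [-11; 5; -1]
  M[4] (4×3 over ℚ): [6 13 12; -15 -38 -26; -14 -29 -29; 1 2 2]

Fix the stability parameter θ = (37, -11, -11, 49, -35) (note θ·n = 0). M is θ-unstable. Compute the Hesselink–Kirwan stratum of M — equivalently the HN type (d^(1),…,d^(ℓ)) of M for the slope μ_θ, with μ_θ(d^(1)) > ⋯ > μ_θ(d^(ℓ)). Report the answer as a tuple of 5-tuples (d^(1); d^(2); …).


Via rank(M_{q-1}∘⋯∘M_p): M ≅ I[1,5], I[2,2]^2, I[4,5]^2, I[5,5].
μ_θ-semistable layers: μ^(1)=7; μ^(2)=5; μ^(3)=-11; μ^(4)=-35

((0, 0, 0, 3, 3); (1, 1, 1, 0, 0); (0, 2, 0, 0, 0); (0, 0, 0, 0, 1))


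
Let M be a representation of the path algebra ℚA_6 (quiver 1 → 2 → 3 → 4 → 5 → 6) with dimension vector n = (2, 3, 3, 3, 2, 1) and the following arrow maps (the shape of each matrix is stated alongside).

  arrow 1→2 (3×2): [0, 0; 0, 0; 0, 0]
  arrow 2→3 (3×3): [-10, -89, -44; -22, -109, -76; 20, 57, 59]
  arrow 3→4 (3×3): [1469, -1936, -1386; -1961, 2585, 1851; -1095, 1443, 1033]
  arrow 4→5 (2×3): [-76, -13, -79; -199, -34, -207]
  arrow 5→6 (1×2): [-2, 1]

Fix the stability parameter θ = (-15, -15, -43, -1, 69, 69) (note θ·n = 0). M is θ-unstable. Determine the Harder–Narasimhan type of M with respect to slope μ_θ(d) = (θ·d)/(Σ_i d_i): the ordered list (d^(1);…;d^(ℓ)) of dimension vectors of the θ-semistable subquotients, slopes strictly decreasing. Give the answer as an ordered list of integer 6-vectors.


Barcode: M ≅ I[1,1]^2, I[2,4], I[2,5], I[2,6]. HN layers by μ_θ (4 steps, strictly decreasing):
  μ^(1)=69; μ^(2)=-1; μ^(3)=-15; μ^(4)=-29

((0, 0, 0, 0, 2, 1); (0, 0, 0, 3, 0, 0); (2, 0, 0, 0, 0, 0); (0, 3, 3, 0, 0, 0))


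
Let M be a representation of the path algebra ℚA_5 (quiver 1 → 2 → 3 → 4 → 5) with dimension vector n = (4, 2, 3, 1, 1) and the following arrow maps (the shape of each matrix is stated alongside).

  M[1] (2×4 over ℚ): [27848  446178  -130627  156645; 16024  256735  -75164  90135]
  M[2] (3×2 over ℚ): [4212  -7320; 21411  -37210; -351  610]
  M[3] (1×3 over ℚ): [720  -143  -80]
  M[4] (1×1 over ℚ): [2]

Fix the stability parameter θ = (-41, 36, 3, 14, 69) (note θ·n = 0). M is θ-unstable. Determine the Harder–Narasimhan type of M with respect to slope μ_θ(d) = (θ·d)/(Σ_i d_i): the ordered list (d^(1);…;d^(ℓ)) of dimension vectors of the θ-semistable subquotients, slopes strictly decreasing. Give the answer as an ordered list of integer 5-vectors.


Barcode: M ≅ I[1,1]^2, I[1,2], I[1,5], I[3,3]^2. HN layers by μ_θ (5 steps, strictly decreasing):
  μ^(1)=69; μ^(2)=36; μ^(3)=53/3; μ^(4)=3; μ^(5)=-41

((0, 0, 0, 0, 1); (0, 1, 0, 0, 0); (0, 1, 1, 1, 0); (0, 0, 2, 0, 0); (4, 0, 0, 0, 0))


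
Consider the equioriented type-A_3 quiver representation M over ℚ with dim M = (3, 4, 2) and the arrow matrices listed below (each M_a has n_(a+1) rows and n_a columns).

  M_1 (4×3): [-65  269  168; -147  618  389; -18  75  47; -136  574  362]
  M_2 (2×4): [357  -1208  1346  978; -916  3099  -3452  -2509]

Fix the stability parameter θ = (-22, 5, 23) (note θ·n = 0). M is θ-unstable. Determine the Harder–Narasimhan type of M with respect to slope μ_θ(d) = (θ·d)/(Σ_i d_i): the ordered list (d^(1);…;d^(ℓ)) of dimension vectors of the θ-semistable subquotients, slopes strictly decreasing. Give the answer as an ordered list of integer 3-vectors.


Interval decomposition of M: I[1,1], I[1,3]^2, I[2,2]^2.
HN type (ℓ=3): μ^(1)=23; μ^(2)=5; μ^(3)=-22

((0, 0, 2); (0, 4, 0); (3, 0, 0))


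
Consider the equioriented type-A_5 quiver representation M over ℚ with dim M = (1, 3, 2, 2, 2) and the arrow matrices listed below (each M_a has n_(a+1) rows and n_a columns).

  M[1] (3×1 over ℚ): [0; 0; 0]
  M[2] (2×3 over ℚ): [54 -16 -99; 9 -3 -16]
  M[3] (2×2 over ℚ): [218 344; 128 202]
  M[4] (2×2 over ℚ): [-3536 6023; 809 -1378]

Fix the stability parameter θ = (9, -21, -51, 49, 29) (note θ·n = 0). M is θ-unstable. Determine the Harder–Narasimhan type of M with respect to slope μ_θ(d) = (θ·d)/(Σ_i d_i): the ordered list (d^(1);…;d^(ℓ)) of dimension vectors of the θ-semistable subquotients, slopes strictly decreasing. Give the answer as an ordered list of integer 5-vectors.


Barcode: M ≅ I[1,1], I[2,2], I[2,5]^2. HN layers by μ_θ (4 steps, strictly decreasing):
  μ^(1)=39; μ^(2)=9; μ^(3)=-21; μ^(4)=-36

((0, 0, 0, 2, 2); (1, 0, 0, 0, 0); (0, 1, 0, 0, 0); (0, 2, 2, 0, 0))


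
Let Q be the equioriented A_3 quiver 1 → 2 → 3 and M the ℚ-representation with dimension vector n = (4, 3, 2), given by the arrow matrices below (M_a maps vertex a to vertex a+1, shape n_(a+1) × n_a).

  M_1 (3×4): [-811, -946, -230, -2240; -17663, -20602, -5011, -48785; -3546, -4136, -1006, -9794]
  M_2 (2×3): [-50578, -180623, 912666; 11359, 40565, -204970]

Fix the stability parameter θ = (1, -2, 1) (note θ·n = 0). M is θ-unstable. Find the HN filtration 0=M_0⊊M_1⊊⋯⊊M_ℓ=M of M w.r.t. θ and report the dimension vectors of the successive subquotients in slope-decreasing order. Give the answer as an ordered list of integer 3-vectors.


Barcode: M ≅ I[1,1], I[1,2], I[1,3]^2. HN layers by μ_θ (2 steps, strictly decreasing):
  μ^(1)=1; μ^(2)=-1/2

((1, 0, 2); (3, 3, 0))


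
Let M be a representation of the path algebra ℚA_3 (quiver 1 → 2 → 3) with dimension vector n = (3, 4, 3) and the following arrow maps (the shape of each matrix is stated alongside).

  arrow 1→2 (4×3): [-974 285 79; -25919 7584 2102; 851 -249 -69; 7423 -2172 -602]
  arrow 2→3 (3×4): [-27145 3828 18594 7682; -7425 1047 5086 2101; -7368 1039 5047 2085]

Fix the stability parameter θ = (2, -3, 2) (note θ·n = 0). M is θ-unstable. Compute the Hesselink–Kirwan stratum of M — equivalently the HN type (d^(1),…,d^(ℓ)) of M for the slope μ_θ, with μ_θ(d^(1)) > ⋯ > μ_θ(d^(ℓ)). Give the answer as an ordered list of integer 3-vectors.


Barcode: M ≅ I[1,1], I[1,3]^2, I[2,2], I[2,3]. HN layers by μ_θ (3 steps, strictly decreasing):
  μ^(1)=2; μ^(2)=-1/2; μ^(3)=-3

((1, 0, 3); (2, 2, 0); (0, 2, 0))


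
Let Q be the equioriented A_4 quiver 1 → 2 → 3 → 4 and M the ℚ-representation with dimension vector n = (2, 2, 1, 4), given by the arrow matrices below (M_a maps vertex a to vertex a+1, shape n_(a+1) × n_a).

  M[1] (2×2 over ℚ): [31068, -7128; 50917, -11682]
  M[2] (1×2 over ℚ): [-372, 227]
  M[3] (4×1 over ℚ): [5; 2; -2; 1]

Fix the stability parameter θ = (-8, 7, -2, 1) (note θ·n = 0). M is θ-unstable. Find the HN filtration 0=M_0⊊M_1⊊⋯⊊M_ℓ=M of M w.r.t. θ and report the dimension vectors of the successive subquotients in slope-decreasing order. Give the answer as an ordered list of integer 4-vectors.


Barcode: M ≅ I[1,1], I[1,4], I[2,2], I[4,4]^3. HN layers by μ_θ (4 steps, strictly decreasing):
  μ^(1)=7; μ^(2)=2; μ^(3)=1; μ^(4)=-8

((0, 1, 0, 0); (0, 1, 1, 1); (0, 0, 0, 3); (2, 0, 0, 0))


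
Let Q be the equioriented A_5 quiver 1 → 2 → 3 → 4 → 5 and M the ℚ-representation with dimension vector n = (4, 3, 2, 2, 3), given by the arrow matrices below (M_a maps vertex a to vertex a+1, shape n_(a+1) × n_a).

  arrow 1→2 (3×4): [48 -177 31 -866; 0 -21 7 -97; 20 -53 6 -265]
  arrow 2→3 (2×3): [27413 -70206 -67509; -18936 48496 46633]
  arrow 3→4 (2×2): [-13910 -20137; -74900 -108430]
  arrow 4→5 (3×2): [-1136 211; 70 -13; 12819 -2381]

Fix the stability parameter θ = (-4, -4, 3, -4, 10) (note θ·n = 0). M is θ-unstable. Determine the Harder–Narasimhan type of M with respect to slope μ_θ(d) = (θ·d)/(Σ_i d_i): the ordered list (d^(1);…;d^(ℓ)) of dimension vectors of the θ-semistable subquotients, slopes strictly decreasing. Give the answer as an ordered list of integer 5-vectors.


Via rank(M_{q-1}∘⋯∘M_p): M ≅ I[1,1], I[1,2], I[1,3], I[1,5], I[4,5], I[5,5].
μ_θ-semistable layers: μ^(1)=10; μ^(2)=3; μ^(3)=-1/2; μ^(4)=-4

((0, 0, 0, 0, 3); (0, 0, 1, 0, 0); (0, 0, 1, 1, 0); (4, 3, 0, 1, 0))


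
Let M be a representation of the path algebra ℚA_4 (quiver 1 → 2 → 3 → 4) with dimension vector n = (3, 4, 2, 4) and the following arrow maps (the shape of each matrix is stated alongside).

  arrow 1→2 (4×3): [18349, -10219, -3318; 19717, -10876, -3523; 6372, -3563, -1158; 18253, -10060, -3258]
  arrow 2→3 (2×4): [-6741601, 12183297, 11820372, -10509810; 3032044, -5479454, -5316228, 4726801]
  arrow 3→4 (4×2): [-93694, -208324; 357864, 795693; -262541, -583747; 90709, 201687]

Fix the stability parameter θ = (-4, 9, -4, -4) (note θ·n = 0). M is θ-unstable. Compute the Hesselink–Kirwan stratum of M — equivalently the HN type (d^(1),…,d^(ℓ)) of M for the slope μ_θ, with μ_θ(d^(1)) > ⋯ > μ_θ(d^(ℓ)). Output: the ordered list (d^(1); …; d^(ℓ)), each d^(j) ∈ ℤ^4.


Barcode: M ≅ I[1,2], I[1,4]^2, I[2,2], I[4,4]^2. HN layers by μ_θ (3 steps, strictly decreasing):
  μ^(1)=9; μ^(2)=1/3; μ^(3)=-4

((0, 2, 0, 0); (0, 2, 2, 2); (3, 0, 0, 2))


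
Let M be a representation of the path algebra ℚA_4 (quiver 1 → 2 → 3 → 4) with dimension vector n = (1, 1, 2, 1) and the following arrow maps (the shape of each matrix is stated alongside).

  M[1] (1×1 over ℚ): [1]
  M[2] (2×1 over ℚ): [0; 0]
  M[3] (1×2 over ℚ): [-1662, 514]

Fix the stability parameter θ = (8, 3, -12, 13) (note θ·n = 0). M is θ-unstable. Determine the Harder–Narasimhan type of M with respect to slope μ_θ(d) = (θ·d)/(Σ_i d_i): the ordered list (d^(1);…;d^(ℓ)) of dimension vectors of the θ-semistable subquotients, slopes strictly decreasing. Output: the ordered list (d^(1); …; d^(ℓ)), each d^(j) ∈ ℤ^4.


Via rank(M_{q-1}∘⋯∘M_p): M ≅ I[1,2], I[3,3], I[3,4].
μ_θ-semistable layers: μ^(1)=13; μ^(2)=11/2; μ^(3)=-12

((0, 0, 0, 1); (1, 1, 0, 0); (0, 0, 2, 0))


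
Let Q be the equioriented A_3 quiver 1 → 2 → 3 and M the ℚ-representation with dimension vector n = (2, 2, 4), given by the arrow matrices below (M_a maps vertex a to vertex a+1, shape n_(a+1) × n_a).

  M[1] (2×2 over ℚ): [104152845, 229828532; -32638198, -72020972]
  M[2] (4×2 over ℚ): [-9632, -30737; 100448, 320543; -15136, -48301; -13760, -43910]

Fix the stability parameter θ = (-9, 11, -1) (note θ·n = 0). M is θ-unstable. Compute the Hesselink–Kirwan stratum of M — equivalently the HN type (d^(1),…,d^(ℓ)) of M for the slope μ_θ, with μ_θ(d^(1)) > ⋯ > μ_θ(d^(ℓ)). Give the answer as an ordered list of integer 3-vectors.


Barcode: M ≅ I[1,2], I[1,3], I[3,3]^3. HN layers by μ_θ (4 steps, strictly decreasing):
  μ^(1)=11; μ^(2)=5; μ^(3)=-1; μ^(4)=-9

((0, 1, 0); (0, 1, 1); (0, 0, 3); (2, 0, 0))


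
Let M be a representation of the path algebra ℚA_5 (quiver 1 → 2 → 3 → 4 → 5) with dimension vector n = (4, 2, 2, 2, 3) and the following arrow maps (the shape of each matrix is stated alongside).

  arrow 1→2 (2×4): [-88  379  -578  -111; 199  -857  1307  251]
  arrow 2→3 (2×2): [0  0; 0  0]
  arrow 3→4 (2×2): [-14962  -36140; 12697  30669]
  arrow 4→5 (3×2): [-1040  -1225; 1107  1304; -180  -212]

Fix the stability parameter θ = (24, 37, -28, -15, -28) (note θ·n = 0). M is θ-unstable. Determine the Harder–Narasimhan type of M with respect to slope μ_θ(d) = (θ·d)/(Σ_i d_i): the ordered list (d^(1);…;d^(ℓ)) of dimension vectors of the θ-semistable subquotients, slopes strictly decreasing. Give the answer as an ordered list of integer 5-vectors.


Barcode: M ≅ I[1,1]^2, I[1,2]^2, I[3,5]^2, I[5,5]. HN layers by μ_θ (4 steps, strictly decreasing):
  μ^(1)=37; μ^(2)=24; μ^(3)=-43/2; μ^(4)=-28

((0, 2, 0, 0, 0); (4, 0, 0, 0, 0); (0, 0, 0, 2, 2); (0, 0, 2, 0, 1))


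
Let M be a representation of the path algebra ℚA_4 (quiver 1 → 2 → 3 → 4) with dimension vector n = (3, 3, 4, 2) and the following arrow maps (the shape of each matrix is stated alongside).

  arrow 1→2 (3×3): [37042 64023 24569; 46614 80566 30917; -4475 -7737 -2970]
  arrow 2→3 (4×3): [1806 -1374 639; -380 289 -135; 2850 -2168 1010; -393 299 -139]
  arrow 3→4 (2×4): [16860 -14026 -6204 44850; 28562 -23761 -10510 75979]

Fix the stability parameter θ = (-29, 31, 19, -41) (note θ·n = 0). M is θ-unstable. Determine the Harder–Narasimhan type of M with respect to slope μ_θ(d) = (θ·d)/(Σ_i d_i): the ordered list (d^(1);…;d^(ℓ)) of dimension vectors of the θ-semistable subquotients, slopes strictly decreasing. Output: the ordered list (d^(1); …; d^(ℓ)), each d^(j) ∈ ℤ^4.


Via rank(M_{q-1}∘⋯∘M_p): M ≅ I[1,3], I[1,4]^2, I[3,3].
μ_θ-semistable layers: μ^(1)=25; μ^(2)=19; μ^(3)=3; μ^(4)=-29

((0, 1, 1, 0); (0, 0, 1, 0); (0, 2, 2, 2); (3, 0, 0, 0))


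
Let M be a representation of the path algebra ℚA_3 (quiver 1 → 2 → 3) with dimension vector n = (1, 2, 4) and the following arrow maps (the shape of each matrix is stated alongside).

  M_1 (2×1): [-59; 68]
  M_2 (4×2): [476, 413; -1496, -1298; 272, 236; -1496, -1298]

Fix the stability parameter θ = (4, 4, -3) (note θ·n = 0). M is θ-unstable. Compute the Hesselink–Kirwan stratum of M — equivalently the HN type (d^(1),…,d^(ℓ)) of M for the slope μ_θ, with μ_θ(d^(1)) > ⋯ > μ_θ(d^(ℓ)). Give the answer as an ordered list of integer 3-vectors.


Interval decomposition of M: I[1,2], I[2,3], I[3,3]^3.
HN type (ℓ=3): μ^(1)=4; μ^(2)=1/2; μ^(3)=-3

((1, 1, 0); (0, 1, 1); (0, 0, 3))


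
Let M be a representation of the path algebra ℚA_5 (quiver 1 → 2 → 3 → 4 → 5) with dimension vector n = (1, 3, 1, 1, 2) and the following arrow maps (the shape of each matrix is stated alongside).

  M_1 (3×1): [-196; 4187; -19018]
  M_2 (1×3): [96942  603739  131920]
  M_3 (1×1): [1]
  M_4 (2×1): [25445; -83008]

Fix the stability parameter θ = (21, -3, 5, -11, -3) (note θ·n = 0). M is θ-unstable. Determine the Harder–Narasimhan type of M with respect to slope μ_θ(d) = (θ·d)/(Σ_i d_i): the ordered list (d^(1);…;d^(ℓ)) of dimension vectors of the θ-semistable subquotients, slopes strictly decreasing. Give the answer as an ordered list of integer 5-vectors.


Via rank(M_{q-1}∘⋯∘M_p): M ≅ I[1,5], I[2,2]^2, I[5,5].
μ_θ-semistable layers: μ^(1)=9/5; μ^(2)=-3

((1, 1, 1, 1, 1); (0, 2, 0, 0, 1))


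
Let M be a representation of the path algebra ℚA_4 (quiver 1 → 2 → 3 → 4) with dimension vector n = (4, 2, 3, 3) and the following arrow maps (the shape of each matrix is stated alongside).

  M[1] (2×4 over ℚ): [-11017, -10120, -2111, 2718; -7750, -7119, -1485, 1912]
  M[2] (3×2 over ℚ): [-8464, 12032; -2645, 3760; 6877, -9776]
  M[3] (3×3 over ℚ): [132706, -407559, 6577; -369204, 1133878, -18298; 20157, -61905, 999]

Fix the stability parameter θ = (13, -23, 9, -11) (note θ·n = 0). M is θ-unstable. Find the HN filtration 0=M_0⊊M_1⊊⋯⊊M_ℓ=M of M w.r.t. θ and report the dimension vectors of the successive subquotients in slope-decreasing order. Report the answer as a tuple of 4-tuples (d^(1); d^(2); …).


Interval decomposition of M: I[1,1]^2, I[1,2], I[1,3], I[3,4]^2, I[4,4].
HN type (ℓ=5): μ^(1)=13; μ^(2)=9; μ^(3)=-1; μ^(4)=-5; μ^(5)=-11

((2, 0, 0, 0); (0, 0, 1, 0); (0, 0, 2, 2); (2, 2, 0, 0); (0, 0, 0, 1))


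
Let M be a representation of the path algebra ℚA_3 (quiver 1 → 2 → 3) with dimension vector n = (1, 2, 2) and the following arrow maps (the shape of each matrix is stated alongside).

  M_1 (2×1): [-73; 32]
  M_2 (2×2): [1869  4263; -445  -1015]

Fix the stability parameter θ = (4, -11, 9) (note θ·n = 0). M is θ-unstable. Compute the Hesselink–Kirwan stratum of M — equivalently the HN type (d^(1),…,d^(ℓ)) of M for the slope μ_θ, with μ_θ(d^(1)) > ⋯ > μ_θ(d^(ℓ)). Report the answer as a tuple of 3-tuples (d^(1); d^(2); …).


Interval decomposition of M: I[1,3], I[2,2], I[3,3].
HN type (ℓ=3): μ^(1)=9; μ^(2)=-7/2; μ^(3)=-11

((0, 0, 2); (1, 1, 0); (0, 1, 0))


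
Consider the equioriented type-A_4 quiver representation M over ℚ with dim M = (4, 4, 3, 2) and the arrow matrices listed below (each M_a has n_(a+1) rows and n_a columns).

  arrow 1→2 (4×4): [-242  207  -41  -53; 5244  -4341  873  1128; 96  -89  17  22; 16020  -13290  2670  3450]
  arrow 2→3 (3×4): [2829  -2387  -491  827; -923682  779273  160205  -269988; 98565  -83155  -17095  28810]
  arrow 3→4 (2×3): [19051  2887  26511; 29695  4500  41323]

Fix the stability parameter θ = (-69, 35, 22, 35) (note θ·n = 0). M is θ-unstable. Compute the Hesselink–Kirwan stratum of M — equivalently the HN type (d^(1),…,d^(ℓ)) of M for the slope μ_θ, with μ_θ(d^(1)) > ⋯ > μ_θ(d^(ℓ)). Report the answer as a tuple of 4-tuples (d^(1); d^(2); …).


Via rank(M_{q-1}∘⋯∘M_p): M ≅ I[1,1]^2, I[1,2], I[1,3], I[2,4]^2.
μ_θ-semistable layers: μ^(1)=35; μ^(2)=57/2; μ^(3)=-69

((0, 1, 0, 2); (0, 3, 3, 0); (4, 0, 0, 0))


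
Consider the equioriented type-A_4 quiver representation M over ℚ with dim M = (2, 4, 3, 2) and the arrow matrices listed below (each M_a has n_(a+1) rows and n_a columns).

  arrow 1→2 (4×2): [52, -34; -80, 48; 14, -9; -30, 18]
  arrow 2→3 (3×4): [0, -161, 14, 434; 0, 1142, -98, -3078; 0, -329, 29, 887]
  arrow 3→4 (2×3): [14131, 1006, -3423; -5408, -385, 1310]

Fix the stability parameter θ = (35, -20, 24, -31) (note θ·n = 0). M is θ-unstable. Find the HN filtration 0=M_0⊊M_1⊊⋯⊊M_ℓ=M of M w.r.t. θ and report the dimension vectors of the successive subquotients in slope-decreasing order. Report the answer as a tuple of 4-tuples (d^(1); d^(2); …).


Via rank(M_{q-1}∘⋯∘M_p): M ≅ I[1,2], I[1,4], I[2,2], I[2,4], I[3,3].
μ_θ-semistable layers: μ^(1)=24; μ^(2)=15/2; μ^(3)=2; μ^(4)=-7/2; μ^(5)=-20

((0, 0, 1, 0); (1, 1, 0, 0); (1, 1, 1, 1); (0, 0, 1, 1); (0, 2, 0, 0))


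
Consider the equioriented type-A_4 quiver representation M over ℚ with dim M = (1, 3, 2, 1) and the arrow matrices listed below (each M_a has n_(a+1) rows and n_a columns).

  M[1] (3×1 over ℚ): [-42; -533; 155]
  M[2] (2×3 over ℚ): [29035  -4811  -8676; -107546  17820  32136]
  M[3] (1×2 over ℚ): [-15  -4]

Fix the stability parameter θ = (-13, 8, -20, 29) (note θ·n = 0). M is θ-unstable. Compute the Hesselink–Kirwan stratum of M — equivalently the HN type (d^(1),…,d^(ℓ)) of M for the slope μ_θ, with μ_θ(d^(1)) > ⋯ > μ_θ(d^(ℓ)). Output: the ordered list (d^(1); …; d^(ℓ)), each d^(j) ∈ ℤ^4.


Interval decomposition of M: I[1,4], I[2,2], I[2,3].
HN type (ℓ=4): μ^(1)=29; μ^(2)=8; μ^(3)=-6; μ^(4)=-13

((0, 0, 0, 1); (0, 1, 0, 0); (0, 2, 2, 0); (1, 0, 0, 0))


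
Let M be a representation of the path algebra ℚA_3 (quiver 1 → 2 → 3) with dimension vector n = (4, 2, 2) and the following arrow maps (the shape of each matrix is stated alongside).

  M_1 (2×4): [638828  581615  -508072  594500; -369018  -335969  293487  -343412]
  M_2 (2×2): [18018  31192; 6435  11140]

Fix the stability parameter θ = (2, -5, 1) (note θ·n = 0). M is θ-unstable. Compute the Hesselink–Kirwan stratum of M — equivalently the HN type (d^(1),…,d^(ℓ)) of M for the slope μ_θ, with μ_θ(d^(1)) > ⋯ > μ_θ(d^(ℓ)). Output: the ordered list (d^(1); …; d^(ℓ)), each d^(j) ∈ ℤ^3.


Barcode: M ≅ I[1,1]^2, I[1,2], I[1,3], I[3,3]. HN layers by μ_θ (3 steps, strictly decreasing):
  μ^(1)=2; μ^(2)=1; μ^(3)=-3/2

((2, 0, 0); (0, 0, 2); (2, 2, 0))


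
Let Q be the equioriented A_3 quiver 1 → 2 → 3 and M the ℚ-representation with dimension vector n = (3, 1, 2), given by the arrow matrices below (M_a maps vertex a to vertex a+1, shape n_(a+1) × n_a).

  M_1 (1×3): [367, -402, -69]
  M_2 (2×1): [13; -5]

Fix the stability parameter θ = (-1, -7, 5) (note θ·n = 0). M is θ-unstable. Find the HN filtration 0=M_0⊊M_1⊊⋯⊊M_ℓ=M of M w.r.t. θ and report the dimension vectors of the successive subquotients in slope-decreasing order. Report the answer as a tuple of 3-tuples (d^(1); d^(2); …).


Via rank(M_{q-1}∘⋯∘M_p): M ≅ I[1,1]^2, I[1,3], I[3,3].
μ_θ-semistable layers: μ^(1)=5; μ^(2)=-1; μ^(3)=-4

((0, 0, 2); (2, 0, 0); (1, 1, 0))


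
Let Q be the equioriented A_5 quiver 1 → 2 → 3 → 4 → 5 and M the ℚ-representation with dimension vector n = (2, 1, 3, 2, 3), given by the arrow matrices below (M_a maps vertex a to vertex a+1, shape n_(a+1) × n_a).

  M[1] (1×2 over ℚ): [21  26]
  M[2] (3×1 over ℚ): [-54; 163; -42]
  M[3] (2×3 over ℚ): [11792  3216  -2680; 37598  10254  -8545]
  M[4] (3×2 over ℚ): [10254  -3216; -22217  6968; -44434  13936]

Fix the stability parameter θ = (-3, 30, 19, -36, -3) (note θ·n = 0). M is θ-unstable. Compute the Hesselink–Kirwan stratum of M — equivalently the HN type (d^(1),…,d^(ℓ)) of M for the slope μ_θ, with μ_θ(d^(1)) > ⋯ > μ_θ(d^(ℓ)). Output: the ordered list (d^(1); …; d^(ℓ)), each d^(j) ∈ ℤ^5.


Barcode: M ≅ I[1,1], I[1,3], I[3,3], I[3,4], I[4,5], I[5,5]^2. HN layers by μ_θ (5 steps, strictly decreasing):
  μ^(1)=49/2; μ^(2)=19; μ^(3)=-3; μ^(4)=-17/2; μ^(5)=-36

((0, 1, 1, 0, 0); (0, 0, 1, 0, 0); (2, 0, 0, 0, 3); (0, 0, 1, 1, 0); (0, 0, 0, 1, 0))


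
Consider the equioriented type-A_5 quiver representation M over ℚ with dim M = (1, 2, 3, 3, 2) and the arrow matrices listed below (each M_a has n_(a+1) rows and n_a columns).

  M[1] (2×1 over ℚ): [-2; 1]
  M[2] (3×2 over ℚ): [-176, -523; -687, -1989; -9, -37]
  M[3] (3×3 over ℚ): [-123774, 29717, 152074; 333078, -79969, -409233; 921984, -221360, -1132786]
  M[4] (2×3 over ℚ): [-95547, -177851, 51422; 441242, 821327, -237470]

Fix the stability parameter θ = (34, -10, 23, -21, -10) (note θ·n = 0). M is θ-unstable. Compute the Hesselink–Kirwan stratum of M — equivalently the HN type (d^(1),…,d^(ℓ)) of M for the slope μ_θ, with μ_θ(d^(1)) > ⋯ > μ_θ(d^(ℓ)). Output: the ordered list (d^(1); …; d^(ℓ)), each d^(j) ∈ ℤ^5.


Interval decomposition of M: I[1,5], I[2,3], I[3,5], I[4,4].
HN type (ℓ=5): μ^(1)=23; μ^(2)=16/5; μ^(3)=-8/3; μ^(4)=-10; μ^(5)=-21

((0, 0, 1, 0, 0); (1, 1, 1, 1, 1); (0, 0, 1, 1, 1); (0, 1, 0, 0, 0); (0, 0, 0, 1, 0))


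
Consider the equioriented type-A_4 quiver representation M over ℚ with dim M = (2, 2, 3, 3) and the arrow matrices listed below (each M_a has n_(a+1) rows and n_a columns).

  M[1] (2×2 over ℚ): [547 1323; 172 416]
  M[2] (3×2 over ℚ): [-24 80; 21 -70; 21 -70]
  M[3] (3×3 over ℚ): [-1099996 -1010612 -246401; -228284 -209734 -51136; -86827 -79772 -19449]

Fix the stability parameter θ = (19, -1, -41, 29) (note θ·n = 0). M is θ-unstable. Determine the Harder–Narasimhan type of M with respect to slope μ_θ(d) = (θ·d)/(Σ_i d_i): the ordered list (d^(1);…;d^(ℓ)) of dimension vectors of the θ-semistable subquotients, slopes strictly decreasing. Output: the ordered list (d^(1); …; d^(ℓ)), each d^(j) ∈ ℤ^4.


Barcode: M ≅ I[1,2], I[1,4], I[3,4]^2. HN layers by μ_θ (4 steps, strictly decreasing):
  μ^(1)=29; μ^(2)=9; μ^(3)=-23/3; μ^(4)=-41

((0, 0, 0, 3); (1, 1, 0, 0); (1, 1, 1, 0); (0, 0, 2, 0))


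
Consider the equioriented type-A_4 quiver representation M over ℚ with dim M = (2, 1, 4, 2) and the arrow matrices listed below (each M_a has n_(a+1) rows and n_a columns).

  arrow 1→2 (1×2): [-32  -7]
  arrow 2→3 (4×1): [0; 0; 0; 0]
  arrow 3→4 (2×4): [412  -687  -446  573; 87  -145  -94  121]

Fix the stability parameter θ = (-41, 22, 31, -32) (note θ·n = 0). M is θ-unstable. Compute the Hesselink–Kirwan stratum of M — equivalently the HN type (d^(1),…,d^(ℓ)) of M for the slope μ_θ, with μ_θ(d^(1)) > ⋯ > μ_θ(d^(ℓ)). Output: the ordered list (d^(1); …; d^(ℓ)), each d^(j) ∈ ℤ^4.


Barcode: M ≅ I[1,1], I[1,2], I[3,3]^2, I[3,4]^2. HN layers by μ_θ (4 steps, strictly decreasing):
  μ^(1)=31; μ^(2)=22; μ^(3)=-1/2; μ^(4)=-41

((0, 0, 2, 0); (0, 1, 0, 0); (0, 0, 2, 2); (2, 0, 0, 0))


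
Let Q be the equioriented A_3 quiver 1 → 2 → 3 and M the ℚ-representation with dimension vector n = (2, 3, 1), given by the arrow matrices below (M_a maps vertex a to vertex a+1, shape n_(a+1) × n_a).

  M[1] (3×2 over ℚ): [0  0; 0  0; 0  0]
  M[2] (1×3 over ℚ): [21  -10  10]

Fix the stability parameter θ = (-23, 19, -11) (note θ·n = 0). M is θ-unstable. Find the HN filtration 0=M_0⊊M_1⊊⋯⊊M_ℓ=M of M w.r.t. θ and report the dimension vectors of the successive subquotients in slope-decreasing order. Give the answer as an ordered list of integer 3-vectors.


Interval decomposition of M: I[1,1]^2, I[2,2]^2, I[2,3].
HN type (ℓ=3): μ^(1)=19; μ^(2)=4; μ^(3)=-23

((0, 2, 0); (0, 1, 1); (2, 0, 0))


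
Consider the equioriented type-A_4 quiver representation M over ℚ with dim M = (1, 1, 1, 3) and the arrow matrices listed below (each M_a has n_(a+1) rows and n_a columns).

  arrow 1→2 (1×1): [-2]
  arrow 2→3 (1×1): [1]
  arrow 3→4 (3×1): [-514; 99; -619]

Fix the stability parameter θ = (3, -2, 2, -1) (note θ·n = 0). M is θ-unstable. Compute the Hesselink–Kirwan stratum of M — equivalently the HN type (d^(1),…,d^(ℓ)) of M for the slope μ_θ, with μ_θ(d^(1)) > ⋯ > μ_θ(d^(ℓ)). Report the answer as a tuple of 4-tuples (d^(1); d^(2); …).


Via rank(M_{q-1}∘⋯∘M_p): M ≅ I[1,4], I[4,4]^2.
μ_θ-semistable layers: μ^(1)=1/2; μ^(2)=-1

((1, 1, 1, 1); (0, 0, 0, 2))


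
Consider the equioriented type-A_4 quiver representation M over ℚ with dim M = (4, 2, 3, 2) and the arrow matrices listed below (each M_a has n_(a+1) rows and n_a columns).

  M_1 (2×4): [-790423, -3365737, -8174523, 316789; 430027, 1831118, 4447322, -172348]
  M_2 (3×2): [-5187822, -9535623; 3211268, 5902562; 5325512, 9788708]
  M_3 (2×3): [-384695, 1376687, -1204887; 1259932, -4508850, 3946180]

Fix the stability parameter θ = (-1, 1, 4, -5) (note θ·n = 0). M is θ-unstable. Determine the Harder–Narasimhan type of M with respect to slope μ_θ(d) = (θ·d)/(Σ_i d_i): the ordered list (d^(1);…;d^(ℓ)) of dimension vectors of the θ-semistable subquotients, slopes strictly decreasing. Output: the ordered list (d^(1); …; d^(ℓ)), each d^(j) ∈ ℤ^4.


Barcode: M ≅ I[1,1]^2, I[1,2], I[1,4], I[3,3], I[3,4]. HN layers by μ_θ (5 steps, strictly decreasing):
  μ^(1)=4; μ^(2)=1; μ^(3)=0; μ^(4)=-1/2; μ^(5)=-1

((0, 0, 1, 0); (0, 1, 0, 0); (0, 1, 1, 1); (0, 0, 1, 1); (4, 0, 0, 0))


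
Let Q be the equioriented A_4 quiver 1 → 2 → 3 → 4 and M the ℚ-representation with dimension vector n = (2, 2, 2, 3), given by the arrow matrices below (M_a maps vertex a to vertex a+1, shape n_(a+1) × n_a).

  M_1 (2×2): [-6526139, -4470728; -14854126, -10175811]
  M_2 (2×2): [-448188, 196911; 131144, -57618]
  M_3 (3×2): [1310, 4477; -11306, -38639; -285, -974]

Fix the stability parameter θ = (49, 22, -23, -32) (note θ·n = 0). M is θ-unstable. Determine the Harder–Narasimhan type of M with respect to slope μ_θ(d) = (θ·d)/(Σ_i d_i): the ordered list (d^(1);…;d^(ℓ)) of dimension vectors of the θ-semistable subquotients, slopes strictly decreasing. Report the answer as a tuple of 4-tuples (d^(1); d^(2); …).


Interval decomposition of M: I[1,2], I[1,4], I[3,4], I[4,4].
HN type (ℓ=4): μ^(1)=71/2; μ^(2)=4; μ^(3)=-55/2; μ^(4)=-32

((1, 1, 0, 0); (1, 1, 1, 1); (0, 0, 1, 1); (0, 0, 0, 1))


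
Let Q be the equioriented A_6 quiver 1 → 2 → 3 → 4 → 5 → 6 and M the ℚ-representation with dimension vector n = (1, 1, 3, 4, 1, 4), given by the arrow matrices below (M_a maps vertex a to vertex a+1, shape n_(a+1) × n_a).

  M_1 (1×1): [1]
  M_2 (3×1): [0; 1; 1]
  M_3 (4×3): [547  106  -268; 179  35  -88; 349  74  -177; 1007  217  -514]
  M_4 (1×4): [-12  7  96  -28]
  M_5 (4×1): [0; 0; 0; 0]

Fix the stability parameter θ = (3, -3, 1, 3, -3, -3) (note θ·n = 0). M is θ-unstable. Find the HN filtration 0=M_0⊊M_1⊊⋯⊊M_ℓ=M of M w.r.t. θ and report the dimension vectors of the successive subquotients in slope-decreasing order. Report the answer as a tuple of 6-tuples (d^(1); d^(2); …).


Barcode: M ≅ I[1,5], I[3,4]^2, I[4,4], I[6,6]^4. HN layers by μ_θ (5 steps, strictly decreasing):
  μ^(1)=3; μ^(2)=1; μ^(3)=1/3; μ^(4)=0; μ^(5)=-3

((0, 0, 0, 3, 0, 0); (0, 0, 2, 0, 0, 0); (0, 0, 1, 1, 1, 0); (1, 1, 0, 0, 0, 0); (0, 0, 0, 0, 0, 4))


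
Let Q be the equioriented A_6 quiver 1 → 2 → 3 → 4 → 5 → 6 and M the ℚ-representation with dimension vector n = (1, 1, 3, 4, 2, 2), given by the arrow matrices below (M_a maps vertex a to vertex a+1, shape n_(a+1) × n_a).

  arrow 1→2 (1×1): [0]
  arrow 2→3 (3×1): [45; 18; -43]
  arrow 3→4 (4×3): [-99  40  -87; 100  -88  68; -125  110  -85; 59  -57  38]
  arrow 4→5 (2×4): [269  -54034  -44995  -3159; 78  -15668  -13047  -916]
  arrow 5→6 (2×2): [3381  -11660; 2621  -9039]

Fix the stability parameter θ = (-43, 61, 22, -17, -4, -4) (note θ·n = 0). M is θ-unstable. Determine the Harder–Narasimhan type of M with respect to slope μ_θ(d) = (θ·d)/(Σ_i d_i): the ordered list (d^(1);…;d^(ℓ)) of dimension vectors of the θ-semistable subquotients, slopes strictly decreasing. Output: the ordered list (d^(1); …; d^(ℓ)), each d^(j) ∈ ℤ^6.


Via rank(M_{q-1}∘⋯∘M_p): M ≅ I[1,1], I[2,6], I[3,4], I[3,6], I[4,4].
μ_θ-semistable layers: μ^(1)=58/5; μ^(2)=5/2; μ^(3)=-3/4; μ^(4)=-17; μ^(5)=-43

((0, 1, 1, 1, 1, 1); (0, 0, 1, 1, 0, 0); (0, 0, 1, 1, 1, 1); (0, 0, 0, 1, 0, 0); (1, 0, 0, 0, 0, 0))


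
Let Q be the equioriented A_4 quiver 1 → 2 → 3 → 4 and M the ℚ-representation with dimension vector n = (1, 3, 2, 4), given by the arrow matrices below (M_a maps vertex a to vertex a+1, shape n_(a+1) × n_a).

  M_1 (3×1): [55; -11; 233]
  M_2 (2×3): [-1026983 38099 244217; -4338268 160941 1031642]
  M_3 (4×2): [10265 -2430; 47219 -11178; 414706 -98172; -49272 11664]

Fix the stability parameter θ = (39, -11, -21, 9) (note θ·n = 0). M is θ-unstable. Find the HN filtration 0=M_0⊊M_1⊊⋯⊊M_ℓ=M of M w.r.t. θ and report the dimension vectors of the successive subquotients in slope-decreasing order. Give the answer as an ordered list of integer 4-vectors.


Interval decomposition of M: I[1,4], I[2,2], I[2,3], I[4,4]^3.
HN type (ℓ=4): μ^(1)=9; μ^(2)=7/3; μ^(3)=-11; μ^(4)=-16

((0, 0, 0, 4); (1, 1, 1, 0); (0, 1, 0, 0); (0, 1, 1, 0))


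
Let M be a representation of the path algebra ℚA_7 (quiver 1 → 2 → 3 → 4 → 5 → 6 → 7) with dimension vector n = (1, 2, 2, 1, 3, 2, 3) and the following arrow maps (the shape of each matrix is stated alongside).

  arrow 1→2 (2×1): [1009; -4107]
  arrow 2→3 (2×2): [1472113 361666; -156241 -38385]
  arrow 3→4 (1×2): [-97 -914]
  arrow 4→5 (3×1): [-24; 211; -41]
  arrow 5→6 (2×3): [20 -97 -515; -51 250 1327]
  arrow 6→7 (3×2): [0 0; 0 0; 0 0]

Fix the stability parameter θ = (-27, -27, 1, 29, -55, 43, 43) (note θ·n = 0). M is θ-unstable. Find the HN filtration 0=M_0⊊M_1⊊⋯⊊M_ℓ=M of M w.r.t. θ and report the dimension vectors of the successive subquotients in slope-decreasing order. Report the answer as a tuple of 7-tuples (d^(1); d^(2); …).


Via rank(M_{q-1}∘⋯∘M_p): M ≅ I[1,6], I[2,3], I[5,5], I[5,6], I[7,7]^3.
μ_θ-semistable layers: μ^(1)=43; μ^(2)=1; μ^(3)=-25/3; μ^(4)=-27; μ^(5)=-55

((0, 0, 0, 0, 0, 2, 3); (0, 0, 1, 0, 0, 0, 0); (0, 0, 1, 1, 1, 0, 0); (1, 2, 0, 0, 0, 0, 0); (0, 0, 0, 0, 2, 0, 0))


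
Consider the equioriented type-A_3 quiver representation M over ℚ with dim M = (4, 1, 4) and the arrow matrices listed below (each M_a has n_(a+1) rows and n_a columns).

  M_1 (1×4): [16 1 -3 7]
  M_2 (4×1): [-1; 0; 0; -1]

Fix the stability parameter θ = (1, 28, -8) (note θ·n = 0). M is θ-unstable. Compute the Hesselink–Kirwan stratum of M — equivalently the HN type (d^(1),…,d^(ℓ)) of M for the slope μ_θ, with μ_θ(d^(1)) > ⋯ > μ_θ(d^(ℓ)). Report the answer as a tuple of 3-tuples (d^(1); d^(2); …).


Barcode: M ≅ I[1,1]^3, I[1,3], I[3,3]^3. HN layers by μ_θ (3 steps, strictly decreasing):
  μ^(1)=10; μ^(2)=1; μ^(3)=-8

((0, 1, 1); (4, 0, 0); (0, 0, 3))


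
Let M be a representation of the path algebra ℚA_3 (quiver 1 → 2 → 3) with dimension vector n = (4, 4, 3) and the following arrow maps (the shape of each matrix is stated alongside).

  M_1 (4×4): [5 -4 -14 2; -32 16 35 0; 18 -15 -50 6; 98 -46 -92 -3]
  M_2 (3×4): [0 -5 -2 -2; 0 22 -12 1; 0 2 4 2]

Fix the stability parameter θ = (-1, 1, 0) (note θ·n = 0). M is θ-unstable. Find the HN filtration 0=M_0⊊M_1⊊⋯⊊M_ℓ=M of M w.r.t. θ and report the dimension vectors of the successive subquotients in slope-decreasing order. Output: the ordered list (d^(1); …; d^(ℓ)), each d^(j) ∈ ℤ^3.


Barcode: M ≅ I[1,2]^2, I[1,3]^2, I[3,3]. HN layers by μ_θ (4 steps, strictly decreasing):
  μ^(1)=1; μ^(2)=1/2; μ^(3)=0; μ^(4)=-1

((0, 2, 0); (0, 2, 2); (0, 0, 1); (4, 0, 0))


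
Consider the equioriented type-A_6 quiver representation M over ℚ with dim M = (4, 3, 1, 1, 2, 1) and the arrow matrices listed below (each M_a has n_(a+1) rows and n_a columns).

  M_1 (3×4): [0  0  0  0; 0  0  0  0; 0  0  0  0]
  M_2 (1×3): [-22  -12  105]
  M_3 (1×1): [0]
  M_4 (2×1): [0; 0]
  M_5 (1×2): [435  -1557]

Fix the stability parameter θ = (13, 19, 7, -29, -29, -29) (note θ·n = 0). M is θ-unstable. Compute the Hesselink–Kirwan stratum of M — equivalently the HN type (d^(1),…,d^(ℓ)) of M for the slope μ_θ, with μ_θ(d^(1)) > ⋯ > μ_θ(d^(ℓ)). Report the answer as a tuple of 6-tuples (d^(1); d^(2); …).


Barcode: M ≅ I[1,1]^4, I[2,2]^2, I[2,3], I[4,4], I[5,5], I[5,6]. HN layers by μ_θ (3 steps, strictly decreasing):
  μ^(1)=19; μ^(2)=13; μ^(3)=-29

((0, 2, 0, 0, 0, 0); (4, 1, 1, 0, 0, 0); (0, 0, 0, 1, 2, 1))


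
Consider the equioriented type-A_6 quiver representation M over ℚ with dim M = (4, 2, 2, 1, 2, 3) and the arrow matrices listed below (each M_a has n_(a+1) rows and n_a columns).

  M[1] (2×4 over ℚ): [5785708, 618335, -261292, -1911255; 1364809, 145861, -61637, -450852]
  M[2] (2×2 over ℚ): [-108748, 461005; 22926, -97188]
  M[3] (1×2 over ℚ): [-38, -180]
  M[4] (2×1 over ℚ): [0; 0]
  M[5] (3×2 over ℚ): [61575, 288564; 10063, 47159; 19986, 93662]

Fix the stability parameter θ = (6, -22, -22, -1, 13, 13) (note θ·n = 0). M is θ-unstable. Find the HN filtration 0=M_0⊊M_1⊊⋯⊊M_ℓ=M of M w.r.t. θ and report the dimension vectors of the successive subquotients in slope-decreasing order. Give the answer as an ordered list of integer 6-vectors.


Interval decomposition of M: I[1,1]^2, I[1,3], I[1,4], I[5,6]^2, I[6,6].
HN type (ℓ=4): μ^(1)=13; μ^(2)=6; μ^(3)=-1; μ^(4)=-38/3

((0, 0, 0, 0, 2, 3); (2, 0, 0, 0, 0, 0); (0, 0, 0, 1, 0, 0); (2, 2, 2, 0, 0, 0))


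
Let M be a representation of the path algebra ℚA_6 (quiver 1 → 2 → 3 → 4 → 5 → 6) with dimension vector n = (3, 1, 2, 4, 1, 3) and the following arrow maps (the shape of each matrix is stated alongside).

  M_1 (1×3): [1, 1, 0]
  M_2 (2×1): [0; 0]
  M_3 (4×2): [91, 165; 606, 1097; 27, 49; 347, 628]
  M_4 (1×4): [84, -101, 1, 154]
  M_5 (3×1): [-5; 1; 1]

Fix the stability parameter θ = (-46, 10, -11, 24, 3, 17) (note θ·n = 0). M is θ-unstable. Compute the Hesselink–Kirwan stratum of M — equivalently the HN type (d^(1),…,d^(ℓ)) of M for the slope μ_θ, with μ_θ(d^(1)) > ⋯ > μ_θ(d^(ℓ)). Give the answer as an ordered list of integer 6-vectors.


Barcode: M ≅ I[1,1]^2, I[1,2], I[3,4], I[3,6], I[4,4]^2, I[6,6]^2. HN layers by μ_θ (6 steps, strictly decreasing):
  μ^(1)=24; μ^(2)=17; μ^(3)=27/2; μ^(4)=10; μ^(5)=-11; μ^(6)=-46

((0, 0, 0, 3, 0, 0); (0, 0, 0, 0, 0, 3); (0, 0, 0, 1, 1, 0); (0, 1, 0, 0, 0, 0); (0, 0, 2, 0, 0, 0); (3, 0, 0, 0, 0, 0))


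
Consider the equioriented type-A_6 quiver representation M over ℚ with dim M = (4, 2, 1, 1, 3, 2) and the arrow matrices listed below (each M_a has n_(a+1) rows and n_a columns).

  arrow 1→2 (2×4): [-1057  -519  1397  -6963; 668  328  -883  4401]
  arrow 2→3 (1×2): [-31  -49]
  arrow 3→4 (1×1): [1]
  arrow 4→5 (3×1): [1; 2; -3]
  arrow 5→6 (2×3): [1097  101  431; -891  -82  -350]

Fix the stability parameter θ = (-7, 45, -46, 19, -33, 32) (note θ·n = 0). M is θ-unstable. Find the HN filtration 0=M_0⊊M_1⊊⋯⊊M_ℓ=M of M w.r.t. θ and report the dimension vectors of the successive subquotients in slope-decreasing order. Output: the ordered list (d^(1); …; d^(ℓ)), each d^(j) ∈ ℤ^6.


Barcode: M ≅ I[1,1]^2, I[1,2], I[1,6], I[5,5], I[5,6]. HN layers by μ_θ (5 steps, strictly decreasing):
  μ^(1)=45; μ^(2)=32; μ^(3)=-15/4; μ^(4)=-7; μ^(5)=-33

((0, 1, 0, 0, 0, 0); (0, 0, 0, 0, 0, 2); (0, 1, 1, 1, 1, 0); (4, 0, 0, 0, 0, 0); (0, 0, 0, 0, 2, 0))


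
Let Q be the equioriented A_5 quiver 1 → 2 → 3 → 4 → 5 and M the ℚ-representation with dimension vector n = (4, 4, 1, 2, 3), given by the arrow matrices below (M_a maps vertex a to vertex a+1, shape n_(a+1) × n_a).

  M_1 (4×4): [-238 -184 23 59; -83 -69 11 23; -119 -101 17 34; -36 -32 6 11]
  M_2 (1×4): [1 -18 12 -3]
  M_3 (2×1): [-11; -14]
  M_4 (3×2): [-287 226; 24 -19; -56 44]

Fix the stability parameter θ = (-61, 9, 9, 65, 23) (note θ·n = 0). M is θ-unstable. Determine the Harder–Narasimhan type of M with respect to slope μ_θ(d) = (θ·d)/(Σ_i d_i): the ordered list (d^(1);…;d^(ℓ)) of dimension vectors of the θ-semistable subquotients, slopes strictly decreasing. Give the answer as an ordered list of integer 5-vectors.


Interval decomposition of M: I[1,1], I[1,2]^2, I[1,5], I[2,2], I[4,5], I[5,5].
HN type (ℓ=4): μ^(1)=44; μ^(2)=23; μ^(3)=9; μ^(4)=-61

((0, 0, 0, 2, 2); (0, 0, 0, 0, 1); (0, 4, 1, 0, 0); (4, 0, 0, 0, 0))


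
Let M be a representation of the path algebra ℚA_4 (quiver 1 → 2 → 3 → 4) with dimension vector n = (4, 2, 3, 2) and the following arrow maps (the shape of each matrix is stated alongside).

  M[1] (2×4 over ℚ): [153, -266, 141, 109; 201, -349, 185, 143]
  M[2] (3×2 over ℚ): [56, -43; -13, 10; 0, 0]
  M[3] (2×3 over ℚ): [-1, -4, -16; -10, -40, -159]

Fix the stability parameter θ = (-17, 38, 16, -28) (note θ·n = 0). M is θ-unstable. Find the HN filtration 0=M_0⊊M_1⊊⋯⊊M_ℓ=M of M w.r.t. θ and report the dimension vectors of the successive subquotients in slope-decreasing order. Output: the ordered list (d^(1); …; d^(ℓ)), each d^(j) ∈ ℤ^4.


Via rank(M_{q-1}∘⋯∘M_p): M ≅ I[1,1]^2, I[1,3], I[1,4], I[3,4].
μ_θ-semistable layers: μ^(1)=27; μ^(2)=26/3; μ^(3)=-6; μ^(4)=-17

((0, 1, 1, 0); (0, 1, 1, 1); (0, 0, 1, 1); (4, 0, 0, 0))


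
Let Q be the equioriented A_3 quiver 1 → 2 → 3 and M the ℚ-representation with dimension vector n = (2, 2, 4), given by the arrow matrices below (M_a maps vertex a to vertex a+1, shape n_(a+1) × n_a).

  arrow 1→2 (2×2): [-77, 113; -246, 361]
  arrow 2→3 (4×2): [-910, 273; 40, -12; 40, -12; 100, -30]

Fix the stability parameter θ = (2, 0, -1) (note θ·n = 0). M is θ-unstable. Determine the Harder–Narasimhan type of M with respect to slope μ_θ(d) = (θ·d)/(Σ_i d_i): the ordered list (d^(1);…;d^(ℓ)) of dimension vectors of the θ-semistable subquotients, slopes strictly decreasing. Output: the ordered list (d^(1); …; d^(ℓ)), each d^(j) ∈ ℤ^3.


Interval decomposition of M: I[1,2], I[1,3], I[3,3]^3.
HN type (ℓ=3): μ^(1)=1; μ^(2)=1/3; μ^(3)=-1

((1, 1, 0); (1, 1, 1); (0, 0, 3))
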